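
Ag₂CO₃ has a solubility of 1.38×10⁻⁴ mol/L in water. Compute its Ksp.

Ksp = 1.05×10⁻¹¹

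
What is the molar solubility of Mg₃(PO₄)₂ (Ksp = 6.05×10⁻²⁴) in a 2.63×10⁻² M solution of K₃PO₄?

Mg₃(PO₄)₂(s) ⇌ 3 Mg²⁺(aq) + 2 PO₄³⁻(aq)
Let s be the solubility of Mg₃(PO₄)₂ here. The common ion gives [PO₄³⁻] ≈ 2.63×10⁻² M, and [Mg²⁺] = 3s.
Ksp = [Mg²⁺]^3[PO₄³⁻]^2 = (3s)^3(2.63×10⁻²)^2
(3s)^3 = 6.05×10⁻²⁴ / (2.63×10⁻²)^2 = 8.75×10⁻²¹
s = 6.87×10⁻⁸ M

6.87×10⁻⁸ M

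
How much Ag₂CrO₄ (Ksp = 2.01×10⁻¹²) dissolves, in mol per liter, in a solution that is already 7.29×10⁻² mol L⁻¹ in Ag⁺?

3.78×10⁻¹⁰ M

Ag₂CrO₄(s) ⇌ 2 Ag⁺(aq) + CrO₄²⁻(aq)
Let s be the solubility of Ag₂CrO₄ here. The common ion gives [Ag⁺] ≈ 7.29×10⁻² mol L⁻¹, and [CrO₄²⁻] = s.
Ksp = [Ag⁺]^2[CrO₄²⁻] = (7.29×10⁻²)^2s
s = 2.01×10⁻¹² / (7.29×10⁻²)^2 = 3.78×10⁻¹⁰
s = 3.78×10⁻¹⁰ mol L⁻¹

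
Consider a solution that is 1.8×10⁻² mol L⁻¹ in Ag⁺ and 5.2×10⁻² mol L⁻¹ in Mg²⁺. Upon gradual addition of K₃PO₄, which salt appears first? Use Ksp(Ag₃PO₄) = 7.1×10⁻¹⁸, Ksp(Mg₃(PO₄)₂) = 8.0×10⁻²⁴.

Precipitation begins when Q = Ksp.
For Ag₃PO₄: [PO₄³⁻] = (Ksp/[Ag⁺]^3) = 1.2×10⁻¹² mol L⁻¹
For Mg₃(PO₄)₂: [PO₄³⁻] = (Ksp/[Mg²⁺]^3)^(1/2) = 2.4×10⁻¹⁰ mol L⁻¹
Since Ag₃PO₄ needs less PO₄³⁻ to reach saturation, it precipitates first.

Ag₃PO₄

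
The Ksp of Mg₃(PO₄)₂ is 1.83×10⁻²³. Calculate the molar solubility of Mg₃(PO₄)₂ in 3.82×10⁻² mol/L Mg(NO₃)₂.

2.86×10⁻¹⁰ M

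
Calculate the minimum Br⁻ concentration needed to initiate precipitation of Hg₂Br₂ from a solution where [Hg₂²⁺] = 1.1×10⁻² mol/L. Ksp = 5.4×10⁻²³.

7.0×10⁻¹¹ M

The threshold for precipitation is Q = Ksp.
Hg₂Br₂(s) ⇌ Hg₂²⁺(aq) + 2 Br⁻(aq)
Ksp = [Hg₂²⁺][Br⁻]^2 = [Br⁻]^2(1.1×10⁻²)
[Br⁻]^2 = 5.4×10⁻²³ / (1.1×10⁻²) = 4.9×10⁻²¹
[Br⁻] = 7.0×10⁻¹¹ mol/L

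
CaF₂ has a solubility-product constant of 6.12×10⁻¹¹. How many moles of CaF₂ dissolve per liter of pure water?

CaF₂(s) ⇌ Ca²⁺(aq) + 2 F⁻(aq)
Call the molar solubility s, so that [Ca²⁺] = s and [F⁻] = 2s.
Ksp = [Ca²⁺][F⁻]^2 = s · (2s)^2 = 4s^3
4s^3 = 6.12×10⁻¹¹  ⇒  s^3 = 1.53×10⁻¹¹
Taking the 3rd root, s = 2.48×10⁻⁴ M.

2.48×10⁻⁴ M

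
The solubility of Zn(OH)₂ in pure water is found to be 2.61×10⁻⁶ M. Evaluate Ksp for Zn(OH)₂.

Zn(OH)₂(s) ⇌ Zn²⁺(aq) + 2 OH⁻(aq)
Call the molar solubility s, so that [Zn²⁺] = s and [OH⁻] = 2s.
Ksp = [Zn²⁺][OH⁻]^2 = s · (2s)^2 = 4s^3
Ksp = 4 × (2.61×10⁻⁶)^3 = 7.11×10⁻¹⁷

Ksp = 7.11×10⁻¹⁷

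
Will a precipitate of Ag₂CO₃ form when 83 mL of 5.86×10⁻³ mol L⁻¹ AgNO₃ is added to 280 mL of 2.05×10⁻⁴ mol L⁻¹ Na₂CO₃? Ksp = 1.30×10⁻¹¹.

Yes

Total volume after mixing = 83 + 280 = 363 mL.
[Ag⁺] = (5.86×10⁻³)(83)/363 = 1.34×10⁻³ mol L⁻¹
[CO₃²⁻] = (2.05×10⁻⁴)(280)/363 = 1.58×10⁻⁴ mol L⁻¹
Q = [Ag⁺]^2[CO₃²⁻] = 2.84×10⁻¹⁰
Because Q > Ksp (2.84×10⁻¹⁰ vs 1.30×10⁻¹¹), a precipitate of Ag₂CO₃ forms.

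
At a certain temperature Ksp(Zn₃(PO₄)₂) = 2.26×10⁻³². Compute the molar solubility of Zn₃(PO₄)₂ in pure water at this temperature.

1.84×10⁻⁷ M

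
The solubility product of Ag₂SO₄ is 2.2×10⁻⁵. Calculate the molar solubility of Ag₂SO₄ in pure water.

Ag₂SO₄(s) ⇌ 2 Ag⁺(aq) + SO₄²⁻(aq)
For each mole of Ag₂SO₄ that dissolves per liter, [Ag⁺] = 2s and [SO₄²⁻] = s; let s denote this solubility.
Ksp = [Ag⁺]^2[SO₄²⁻] = (2s)^2 · s = 4s^3
4s^3 = 2.2×10⁻⁵  ⇒  s^3 = 5.5×10⁻⁶
Taking the 3rd root, s = 1.8×10⁻² mol L⁻¹.

1.8×10⁻² M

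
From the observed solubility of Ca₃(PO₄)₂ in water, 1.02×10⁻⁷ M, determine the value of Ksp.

Ksp = 1.19×10⁻³³

Ca₃(PO₄)₂(s) ⇌ 3 Ca²⁺(aq) + 2 PO₄³⁻(aq)
Let s be the molar solubility. Then [Ca²⁺] = 3s and [PO₄³⁻] = 2s.
Ksp = [Ca²⁺]^3[PO₄³⁻]^2 = (3s)^3 · (2s)^2 = 108s^5
Ksp = 108 × (1.02×10⁻⁷)^5 = 1.19×10⁻³³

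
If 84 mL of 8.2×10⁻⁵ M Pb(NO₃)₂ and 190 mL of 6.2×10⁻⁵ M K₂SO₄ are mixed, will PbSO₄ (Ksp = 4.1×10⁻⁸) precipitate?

No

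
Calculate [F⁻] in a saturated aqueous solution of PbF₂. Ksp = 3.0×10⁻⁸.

3.9×10⁻³ M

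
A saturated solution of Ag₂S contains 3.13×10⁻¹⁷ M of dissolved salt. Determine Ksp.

Ag₂S(s) ⇌ 2 Ag⁺(aq) + S²⁻(aq)
With molar solubility s: [Ag⁺] = 2s, [S²⁻] = s.
Ksp = [Ag⁺]^2[S²⁻] = (2s)^2 · s = 4s^3
Ksp = 4 × (3.13×10⁻¹⁷)^3 = 1.23×10⁻⁴⁹

Ksp = 1.23×10⁻⁴⁹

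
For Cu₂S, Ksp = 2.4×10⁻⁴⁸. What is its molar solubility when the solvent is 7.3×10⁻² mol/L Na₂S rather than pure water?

2.9×10⁻²⁴ M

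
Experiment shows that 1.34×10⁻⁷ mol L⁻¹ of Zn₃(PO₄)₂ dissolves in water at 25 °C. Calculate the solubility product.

Ksp = 4.67×10⁻³³

Zn₃(PO₄)₂(s) ⇌ 3 Zn²⁺(aq) + 2 PO₄³⁻(aq)
If s mol/L of Zn₃(PO₄)₂ dissolves, [Zn²⁺] = 3s and [PO₄³⁻] = 2s.
Ksp = [Zn²⁺]^3[PO₄³⁻]^2 = (3s)^3 · (2s)^2 = 108s^5
Ksp = 108 × (1.34×10⁻⁷)^5 = 4.67×10⁻³³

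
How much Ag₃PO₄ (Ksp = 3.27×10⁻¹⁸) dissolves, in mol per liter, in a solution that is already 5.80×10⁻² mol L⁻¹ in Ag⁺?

Ag₃PO₄(s) ⇌ 3 Ag⁺(aq) + PO₄³⁻(aq)
With Ag⁺ already at 5.80×10⁻² mol L⁻¹ and s small, take [Ag⁺] ≈ 5.80×10⁻² mol L⁻¹ and [PO₄³⁻] = s.
Ksp = [Ag⁺]^3[PO₄³⁻] = (5.80×10⁻²)^3s
s = 3.27×10⁻¹⁸ / (5.80×10⁻²)^3 = 1.68×10⁻¹⁴
s = 1.68×10⁻¹⁴ mol L⁻¹

1.68×10⁻¹⁴ M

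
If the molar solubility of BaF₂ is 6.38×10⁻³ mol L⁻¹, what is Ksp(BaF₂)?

Ksp = 1.04×10⁻⁶

BaF₂(s) ⇌ Ba²⁺(aq) + 2 F⁻(aq)
Let s be the molar solubility. Then [Ba²⁺] = s and [F⁻] = 2s.
Ksp = [Ba²⁺][F⁻]^2 = s · (2s)^2 = 4s^3
Ksp = 4 × (6.38×10⁻³)^3 = 1.04×10⁻⁶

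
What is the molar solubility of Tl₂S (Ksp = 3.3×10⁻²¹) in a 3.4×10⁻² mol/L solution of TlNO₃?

2.9×10⁻¹⁸ M

Tl₂S(s) ⇌ 2 Tl⁺(aq) + S²⁻(aq)
Let s be the solubility of Tl₂S here. The common ion gives [Tl⁺] ≈ 3.4×10⁻² mol/L, and [S²⁻] = s.
Ksp = [Tl⁺]^2[S²⁻] = (3.4×10⁻²)^2s
s = 3.3×10⁻²¹ / (3.4×10⁻²)^2 = 2.9×10⁻¹⁸
s = 2.9×10⁻¹⁸ mol/L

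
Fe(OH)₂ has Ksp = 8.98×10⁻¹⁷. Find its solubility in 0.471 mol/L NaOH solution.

Fe(OH)₂(s) ⇌ Fe²⁺(aq) + 2 OH⁻(aq)
OH⁻ is already present at 0.471 mol/L. If s mol/L of Fe(OH)₂ dissolves, [Fe²⁺] = s while [OH⁻] ≈ 0.471 mol/L.
Ksp = [Fe²⁺][OH⁻]^2 = s(0.471)^2
s = 8.98×10⁻¹⁷ / (0.471)^2 = 4.05×10⁻¹⁶
s = 4.05×10⁻¹⁶ mol/L

4.05×10⁻¹⁶ M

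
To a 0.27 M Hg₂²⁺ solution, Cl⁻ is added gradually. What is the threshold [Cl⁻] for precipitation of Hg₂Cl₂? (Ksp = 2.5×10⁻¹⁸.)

Precipitation begins when Q = Ksp.
Hg₂Cl₂(s) ⇌ Hg₂²⁺(aq) + 2 Cl⁻(aq)
Ksp = [Hg₂²⁺][Cl⁻]^2 = [Cl⁻]^2(0.27)
[Cl⁻]^2 = 2.5×10⁻¹⁸ / (0.27) = 9.3×10⁻¹⁸
[Cl⁻] = 3.0×10⁻⁹ M

3.0×10⁻⁹ M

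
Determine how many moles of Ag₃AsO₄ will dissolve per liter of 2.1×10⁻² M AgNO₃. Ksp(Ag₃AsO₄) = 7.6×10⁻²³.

8.2×10⁻¹⁸ M

Ag₃AsO₄(s) ⇌ 3 Ag⁺(aq) + AsO₄³⁻(aq)
The solution already contains Ag⁺ at 2.1×10⁻² M. Let s be the molar solubility of Ag₃AsO₄.
[Ag⁺] ≈ 2.1×10⁻² M (common ion dominates); [AsO₄³⁻] = s.
Ksp = [Ag⁺]^3[AsO₄³⁻] = (2.1×10⁻²)^3s
s = 7.6×10⁻²³ / (2.1×10⁻²)^3 = 8.2×10⁻¹⁸
s = 8.2×10⁻¹⁸ M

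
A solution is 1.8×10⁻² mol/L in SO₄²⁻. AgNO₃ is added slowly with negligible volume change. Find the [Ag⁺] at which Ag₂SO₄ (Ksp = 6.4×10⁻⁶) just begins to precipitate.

The threshold for precipitation is Q = Ksp.
Ag₂SO₄(s) ⇌ 2 Ag⁺(aq) + SO₄²⁻(aq)
Ksp = [Ag⁺]^2[SO₄²⁻] = [Ag⁺]^2(1.8×10⁻²)
[Ag⁺]^2 = 6.4×10⁻⁶ / (1.8×10⁻²) = 3.6×10⁻⁴
[Ag⁺] = 1.9×10⁻² mol/L

1.9×10⁻² M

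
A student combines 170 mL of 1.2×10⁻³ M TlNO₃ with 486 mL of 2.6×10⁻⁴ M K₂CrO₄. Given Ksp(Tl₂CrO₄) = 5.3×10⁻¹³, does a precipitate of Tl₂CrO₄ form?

Total volume after mixing = 170 + 486 = 656 mL.
[Tl⁺] = (1.2×10⁻³)(170)/656 = 3.1×10⁻⁴ M
[CrO₄²⁻] = (2.6×10⁻⁴)(486)/656 = 1.9×10⁻⁴ M
Q = [Tl⁺]^2[CrO₄²⁻] = 1.9×10⁻¹¹
Since Q (1.9×10⁻¹¹) exceeds Ksp (5.3×10⁻¹³), Tl₂CrO₄ will precipitate.

Yes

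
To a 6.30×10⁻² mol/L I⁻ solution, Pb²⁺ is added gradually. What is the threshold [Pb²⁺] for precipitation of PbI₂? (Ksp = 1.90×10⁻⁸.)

The threshold for precipitation is Q = Ksp.
PbI₂(s) ⇌ Pb²⁺(aq) + 2 I⁻(aq)
Ksp = [Pb²⁺][I⁻]^2 = [Pb²⁺](6.30×10⁻²)^2
[Pb²⁺] = 1.90×10⁻⁸ / (6.30×10⁻²)^2 = 4.79×10⁻⁶
[Pb²⁺] = 4.79×10⁻⁶ mol/L

4.79×10⁻⁶ M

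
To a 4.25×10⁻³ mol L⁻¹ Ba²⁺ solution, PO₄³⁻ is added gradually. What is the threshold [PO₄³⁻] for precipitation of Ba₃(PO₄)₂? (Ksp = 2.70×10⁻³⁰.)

5.93×10⁻¹² M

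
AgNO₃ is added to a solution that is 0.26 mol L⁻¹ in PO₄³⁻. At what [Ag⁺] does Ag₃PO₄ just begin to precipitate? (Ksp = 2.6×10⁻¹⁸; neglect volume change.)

2.2×10⁻⁶ M

A salt starts to precipitate once the ion product Q reaches its Ksp.
Ag₃PO₄(s) ⇌ 3 Ag⁺(aq) + PO₄³⁻(aq)
Ksp = [Ag⁺]^3[PO₄³⁻] = [Ag⁺]^3(0.26)
[Ag⁺]^3 = 2.6×10⁻¹⁸ / (0.26) = 1.0×10⁻¹⁷
[Ag⁺] = 2.2×10⁻⁶ mol L⁻¹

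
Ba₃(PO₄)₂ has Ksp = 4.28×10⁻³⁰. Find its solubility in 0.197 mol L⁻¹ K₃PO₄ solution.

1.60×10⁻¹⁰ M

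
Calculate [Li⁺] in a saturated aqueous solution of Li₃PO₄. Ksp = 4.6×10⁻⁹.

1.1×10⁻² M

Li₃PO₄(s) ⇌ 3 Li⁺(aq) + PO₄³⁻(aq)
If s mol/L of Li₃PO₄ dissolves, [Li⁺] = 3s and [PO₄³⁻] = s.
Ksp = [Li⁺]^3[PO₄³⁻] = (3s)^3 · s = 27s^4 = 4.6×10⁻⁹
s = 3.6×10⁻³ M
[Li⁺] = 3s = 1.1×10⁻² M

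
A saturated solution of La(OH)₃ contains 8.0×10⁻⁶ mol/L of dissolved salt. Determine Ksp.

Ksp = 1.1×10⁻¹⁹

La(OH)₃(s) ⇌ La³⁺(aq) + 3 OH⁻(aq)
For each mole of La(OH)₃ that dissolves per liter, [La³⁺] = s and [OH⁻] = 3s; let s denote this solubility.
Ksp = [La³⁺][OH⁻]^3 = s · (3s)^3 = 27s^4
Ksp = 27 × (8.0×10⁻⁶)^4 = 1.1×10⁻¹⁹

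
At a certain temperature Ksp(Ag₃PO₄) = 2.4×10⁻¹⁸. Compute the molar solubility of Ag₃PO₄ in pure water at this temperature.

1.7×10⁻⁵ M

Ag₃PO₄(s) ⇌ 3 Ag⁺(aq) + PO₄³⁻(aq)
With molar solubility s: [Ag⁺] = 3s, [PO₄³⁻] = s.
Ksp = [Ag⁺]^3[PO₄³⁻] = (3s)^3 · s = 27s^4
27s^4 = 2.4×10⁻¹⁸  ⇒  s^4 = 8.9×10⁻²⁰
s = 1.7×10⁻⁵ M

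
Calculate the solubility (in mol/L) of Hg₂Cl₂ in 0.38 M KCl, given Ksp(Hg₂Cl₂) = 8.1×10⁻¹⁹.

5.6×10⁻¹⁸ M

Hg₂Cl₂(s) ⇌ Hg₂²⁺(aq) + 2 Cl⁻(aq)
The solution already contains Cl⁻ at 0.38 M. Let s be the molar solubility of Hg₂Cl₂.
[Cl⁻] ≈ 0.38 M (common ion dominates); [Hg₂²⁺] = s.
Ksp = [Hg₂²⁺][Cl⁻]^2 = s(0.38)^2
s = 8.1×10⁻¹⁹ / (0.38)^2 = 5.6×10⁻¹⁸
s = 5.6×10⁻¹⁸ M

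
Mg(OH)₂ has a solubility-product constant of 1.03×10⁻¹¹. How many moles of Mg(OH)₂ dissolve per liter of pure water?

1.37×10⁻⁴ M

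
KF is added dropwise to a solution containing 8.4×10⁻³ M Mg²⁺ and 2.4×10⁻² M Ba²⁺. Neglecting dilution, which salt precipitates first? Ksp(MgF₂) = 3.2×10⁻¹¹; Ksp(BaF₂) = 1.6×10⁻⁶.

Precipitation begins when Q = Ksp.
For MgF₂: [F⁻] = (Ksp/[Mg²⁺])^(1/2) = 6.2×10⁻⁵ M
For BaF₂: [F⁻] = (Ksp/[Ba²⁺])^(1/2) = 8.2×10⁻³ M
MgF₂ requires the lower [F⁻], so it precipitates first.

MgF₂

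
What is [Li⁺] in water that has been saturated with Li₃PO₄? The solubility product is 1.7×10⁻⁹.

8.5×10⁻³ M

Li₃PO₄(s) ⇌ 3 Li⁺(aq) + PO₄³⁻(aq)
Call the molar solubility s, so that [Li⁺] = 3s and [PO₄³⁻] = s.
Ksp = [Li⁺]^3[PO₄³⁻] = (3s)^3 · s = 27s^4 = 1.7×10⁻⁹
s = 2.8×10⁻³ M
[Li⁺] = 3s = 8.5×10⁻³ M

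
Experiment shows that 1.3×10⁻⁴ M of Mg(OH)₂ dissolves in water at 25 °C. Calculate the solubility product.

Ksp = 8.8×10⁻¹²

Mg(OH)₂(s) ⇌ Mg²⁺(aq) + 2 OH⁻(aq)
For each mole of Mg(OH)₂ that dissolves per liter, [Mg²⁺] = s and [OH⁻] = 2s; let s denote this solubility.
Ksp = [Mg²⁺][OH⁻]^2 = s · (2s)^2 = 4s^3
Ksp = 4 × (1.3×10⁻⁴)^3 = 8.8×10⁻¹²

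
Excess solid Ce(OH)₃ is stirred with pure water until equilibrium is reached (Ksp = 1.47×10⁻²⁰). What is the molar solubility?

Ce(OH)₃(s) ⇌ Ce³⁺(aq) + 3 OH⁻(aq)
If s mol/L of Ce(OH)₃ dissolves, [Ce³⁺] = s and [OH⁻] = 3s.
Ksp = [Ce³⁺][OH⁻]^3 = s · (3s)^3 = 27s^4
27s^4 = 1.47×10⁻²⁰  ⇒  s^4 = 5.44×10⁻²²
Taking the 4th root, s = 4.83×10⁻⁶ mol L⁻¹.

4.83×10⁻⁶ M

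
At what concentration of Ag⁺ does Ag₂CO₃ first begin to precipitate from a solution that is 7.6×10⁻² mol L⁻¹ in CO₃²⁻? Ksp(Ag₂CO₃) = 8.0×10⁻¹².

1.0×10⁻⁵ M

Precipitation begins when Q = Ksp.
Ag₂CO₃(s) ⇌ 2 Ag⁺(aq) + CO₃²⁻(aq)
Ksp = [Ag⁺]^2[CO₃²⁻] = [Ag⁺]^2(7.6×10⁻²)
[Ag⁺]^2 = 8.0×10⁻¹² / (7.6×10⁻²) = 1.1×10⁻¹⁰
[Ag⁺] = 1.0×10⁻⁵ mol L⁻¹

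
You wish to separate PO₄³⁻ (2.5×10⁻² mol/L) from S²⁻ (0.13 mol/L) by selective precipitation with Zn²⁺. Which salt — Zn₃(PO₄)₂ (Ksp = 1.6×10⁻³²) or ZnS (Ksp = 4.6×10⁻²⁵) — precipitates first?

Each salt precipitates once Q = Ksp for that salt.
For Zn₃(PO₄)₂: [Zn²⁺] = (Ksp/[PO₄³⁻]^2)^(1/3) = 2.9×10⁻¹⁰ mol/L
For ZnS: [Zn²⁺] = (Ksp/[S²⁻]) = 3.5×10⁻²⁴ mol/L
ZnS requires the lower [Zn²⁺], so it precipitates first.

ZnS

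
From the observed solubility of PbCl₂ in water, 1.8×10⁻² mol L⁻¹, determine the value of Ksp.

Ksp = 2.3×10⁻⁵

PbCl₂(s) ⇌ Pb²⁺(aq) + 2 Cl⁻(aq)
If s mol/L of PbCl₂ dissolves, [Pb²⁺] = s and [Cl⁻] = 2s.
Ksp = [Pb²⁺][Cl⁻]^2 = s · (2s)^2 = 4s^3
Ksp = 4 × (1.8×10⁻²)^3 = 2.3×10⁻⁵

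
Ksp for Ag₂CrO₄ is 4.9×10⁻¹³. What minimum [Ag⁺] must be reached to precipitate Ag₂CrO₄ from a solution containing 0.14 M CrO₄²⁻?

1.9×10⁻⁶ M

A salt starts to precipitate once the ion product Q reaches its Ksp.
Ag₂CrO₄(s) ⇌ 2 Ag⁺(aq) + CrO₄²⁻(aq)
Ksp = [Ag⁺]^2[CrO₄²⁻] = [Ag⁺]^2(0.14)
[Ag⁺]^2 = 4.9×10⁻¹³ / (0.14) = 3.5×10⁻¹²
[Ag⁺] = 1.9×10⁻⁶ M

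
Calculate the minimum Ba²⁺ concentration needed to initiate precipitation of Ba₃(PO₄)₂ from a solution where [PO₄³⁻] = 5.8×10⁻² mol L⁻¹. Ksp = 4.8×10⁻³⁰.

1.1×10⁻⁹ M

Precipitation begins when Q = Ksp.
Ba₃(PO₄)₂(s) ⇌ 3 Ba²⁺(aq) + 2 PO₄³⁻(aq)
Ksp = [Ba²⁺]^3[PO₄³⁻]^2 = [Ba²⁺]^3(5.8×10⁻²)^2
[Ba²⁺]^3 = 4.8×10⁻³⁰ / (5.8×10⁻²)^2 = 1.4×10⁻²⁷
[Ba²⁺] = 1.1×10⁻⁹ mol L⁻¹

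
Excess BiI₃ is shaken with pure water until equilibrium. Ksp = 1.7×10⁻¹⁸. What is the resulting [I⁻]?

4.8×10⁻⁵ M

BiI₃(s) ⇌ Bi³⁺(aq) + 3 I⁻(aq)
Let s be the molar solubility. Then [Bi³⁺] = s and [I⁻] = 3s.
Ksp = [Bi³⁺][I⁻]^3 = s · (3s)^3 = 27s^4 = 1.7×10⁻¹⁸
s = 1.6×10⁻⁵ mol L⁻¹
[I⁻] = 3s = 4.8×10⁻⁵ mol L⁻¹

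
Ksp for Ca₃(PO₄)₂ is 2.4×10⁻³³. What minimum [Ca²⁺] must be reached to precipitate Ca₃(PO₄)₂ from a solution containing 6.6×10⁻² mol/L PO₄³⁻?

The threshold for precipitation is Q = Ksp.
Ca₃(PO₄)₂(s) ⇌ 3 Ca²⁺(aq) + 2 PO₄³⁻(aq)
Ksp = [Ca²⁺]^3[PO₄³⁻]^2 = [Ca²⁺]^3(6.6×10⁻²)^2
[Ca²⁺]^3 = 2.4×10⁻³³ / (6.6×10⁻²)^2 = 5.5×10⁻³¹
[Ca²⁺] = 8.2×10⁻¹¹ mol/L

8.2×10⁻¹¹ M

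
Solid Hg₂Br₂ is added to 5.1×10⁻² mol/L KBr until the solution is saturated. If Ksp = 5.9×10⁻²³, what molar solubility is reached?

2.3×10⁻²⁰ M

Hg₂Br₂(s) ⇌ Hg₂²⁺(aq) + 2 Br⁻(aq)
Br⁻ is already present at 5.1×10⁻² mol/L. If s mol/L of Hg₂Br₂ dissolves, [Hg₂²⁺] = s while [Br⁻] ≈ 5.1×10⁻² mol/L.
Ksp = [Hg₂²⁺][Br⁻]^2 = s(5.1×10⁻²)^2
s = 5.9×10⁻²³ / (5.1×10⁻²)^2 = 2.3×10⁻²⁰
s = 2.3×10⁻²⁰ mol/L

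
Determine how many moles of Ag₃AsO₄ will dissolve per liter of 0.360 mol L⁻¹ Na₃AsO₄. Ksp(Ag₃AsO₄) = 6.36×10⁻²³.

1.87×10⁻⁸ M

Ag₃AsO₄(s) ⇌ 3 Ag⁺(aq) + AsO₄³⁻(aq)
The solution already contains AsO₄³⁻ at 0.360 mol L⁻¹. Let s be the molar solubility of Ag₃AsO₄.
[AsO₄³⁻] ≈ 0.360 mol L⁻¹ (common ion dominates); [Ag⁺] = 3s.
Ksp = [Ag⁺]^3[AsO₄³⁻] = (3s)^3(0.360)
(3s)^3 = 6.36×10⁻²³ / (0.360) = 1.77×10⁻²²
s = 1.87×10⁻⁸ mol L⁻¹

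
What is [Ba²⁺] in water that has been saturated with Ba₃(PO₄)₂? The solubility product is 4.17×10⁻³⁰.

1.56×10⁻⁶ M

Ba₃(PO₄)₂(s) ⇌ 3 Ba²⁺(aq) + 2 PO₄³⁻(aq)
Call the molar solubility s, so that [Ba²⁺] = 3s and [PO₄³⁻] = 2s.
Ksp = [Ba²⁺]^3[PO₄³⁻]^2 = (3s)^3 · (2s)^2 = 108s^5 = 4.17×10⁻³⁰
s = 5.22×10⁻⁷ mol/L
[Ba²⁺] = 3s = 1.56×10⁻⁶ mol/L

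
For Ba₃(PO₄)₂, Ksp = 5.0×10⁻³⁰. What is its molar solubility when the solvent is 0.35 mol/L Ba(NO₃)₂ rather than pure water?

5.4×10⁻¹⁵ M

Ba₃(PO₄)₂(s) ⇌ 3 Ba²⁺(aq) + 2 PO₄³⁻(aq)
The solution already contains Ba²⁺ at 0.35 mol/L. Let s be the molar solubility of Ba₃(PO₄)₂.
[Ba²⁺] ≈ 0.35 mol/L (common ion dominates); [PO₄³⁻] = 2s.
Ksp = [Ba²⁺]^3[PO₄³⁻]^2 = (0.35)^3(2s)^2
(2s)^2 = 5.0×10⁻³⁰ / (0.35)^3 = 1.2×10⁻²⁸
s = 5.4×10⁻¹⁵ mol/L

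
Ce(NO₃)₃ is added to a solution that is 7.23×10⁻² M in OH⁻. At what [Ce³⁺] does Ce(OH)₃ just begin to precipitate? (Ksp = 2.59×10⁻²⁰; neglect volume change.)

Precipitation of each salt begins when its ion product equals Ksp.
Ce(OH)₃(s) ⇌ Ce³⁺(aq) + 3 OH⁻(aq)
Ksp = [Ce³⁺][OH⁻]^3 = [Ce³⁺](7.23×10⁻²)^3
[Ce³⁺] = 2.59×10⁻²⁰ / (7.23×10⁻²)^3 = 6.85×10⁻¹⁷
[Ce³⁺] = 6.85×10⁻¹⁷ M

6.85×10⁻¹⁷ M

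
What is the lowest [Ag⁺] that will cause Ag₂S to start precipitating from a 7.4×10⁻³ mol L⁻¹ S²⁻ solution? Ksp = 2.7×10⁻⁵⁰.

1.9×10⁻²⁴ M

The threshold for precipitation is Q = Ksp.
Ag₂S(s) ⇌ 2 Ag⁺(aq) + S²⁻(aq)
Ksp = [Ag⁺]^2[S²⁻] = [Ag⁺]^2(7.4×10⁻³)
[Ag⁺]^2 = 2.7×10⁻⁵⁰ / (7.4×10⁻³) = 3.6×10⁻⁴⁸
[Ag⁺] = 1.9×10⁻²⁴ mol L⁻¹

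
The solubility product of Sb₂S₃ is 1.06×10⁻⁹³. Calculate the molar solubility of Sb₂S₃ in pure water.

Sb₂S₃(s) ⇌ 2 Sb³⁺(aq) + 3 S²⁻(aq)
Call the molar solubility s, so that [Sb³⁺] = 2s and [S²⁻] = 3s.
Ksp = [Sb³⁺]^2[S²⁻]^3 = (2s)^2 · (3s)^3 = 108s^5
108s^5 = 1.06×10⁻⁹³  ⇒  s^5 = 9.81×10⁻⁹⁶
s = (9.81×10⁻⁹⁶)^(1/5) = 9.96×10⁻²⁰ mol L⁻¹

9.96×10⁻²⁰ M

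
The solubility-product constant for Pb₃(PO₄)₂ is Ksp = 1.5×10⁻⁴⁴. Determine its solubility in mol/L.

6.7×10⁻¹⁰ M

Pb₃(PO₄)₂(s) ⇌ 3 Pb²⁺(aq) + 2 PO₄³⁻(aq)
If s mol/L of Pb₃(PO₄)₂ dissolves, [Pb²⁺] = 3s and [PO₄³⁻] = 2s.
Ksp = [Pb²⁺]^3[PO₄³⁻]^2 = (3s)^3 · (2s)^2 = 108s^5
108s^5 = 1.5×10⁻⁴⁴  ⇒  s^5 = 1.4×10⁻⁴⁶
s = (1.4×10⁻⁴⁶)^(1/5) = 6.7×10⁻¹⁰ mol/L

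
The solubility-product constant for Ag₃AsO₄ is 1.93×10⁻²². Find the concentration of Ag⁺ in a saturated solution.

4.91×10⁻⁶ M

Ag₃AsO₄(s) ⇌ 3 Ag⁺(aq) + AsO₄³⁻(aq)
Call the molar solubility s, so that [Ag⁺] = 3s and [AsO₄³⁻] = s.
Ksp = [Ag⁺]^3[AsO₄³⁻] = (3s)^3 · s = 27s^4 = 1.93×10⁻²²
s = 1.64×10⁻⁶ mol L⁻¹
[Ag⁺] = 3s = 4.91×10⁻⁶ mol L⁻¹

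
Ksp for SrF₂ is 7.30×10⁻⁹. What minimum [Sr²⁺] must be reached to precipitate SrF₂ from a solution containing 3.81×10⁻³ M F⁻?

The threshold for precipitation is Q = Ksp.
SrF₂(s) ⇌ Sr²⁺(aq) + 2 F⁻(aq)
Ksp = [Sr²⁺][F⁻]^2 = [Sr²⁺](3.81×10⁻³)^2
[Sr²⁺] = 7.30×10⁻⁹ / (3.81×10⁻³)^2 = 5.03×10⁻⁴
[Sr²⁺] = 5.03×10⁻⁴ M

5.03×10⁻⁴ M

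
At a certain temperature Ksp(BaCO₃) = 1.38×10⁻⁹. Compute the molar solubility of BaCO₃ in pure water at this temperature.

3.71×10⁻⁵ M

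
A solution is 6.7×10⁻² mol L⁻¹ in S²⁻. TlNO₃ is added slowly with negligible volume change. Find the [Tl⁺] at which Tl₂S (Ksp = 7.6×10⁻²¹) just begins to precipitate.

3.4×10⁻¹⁰ M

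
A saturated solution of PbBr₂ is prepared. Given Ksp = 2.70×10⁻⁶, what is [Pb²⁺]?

8.77×10⁻³ M

PbBr₂(s) ⇌ Pb²⁺(aq) + 2 Br⁻(aq)
Let s be the molar solubility. Then [Pb²⁺] = s and [Br⁻] = 2s.
Ksp = [Pb²⁺][Br⁻]^2 = s · (2s)^2 = 4s^3 = 2.70×10⁻⁶
s = 8.77×10⁻³ mol L⁻¹
[Pb²⁺] = s = 8.77×10⁻³ mol L⁻¹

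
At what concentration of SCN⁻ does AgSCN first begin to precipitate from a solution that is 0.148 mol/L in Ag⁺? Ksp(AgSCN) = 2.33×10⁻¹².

1.57×10⁻¹¹ M

Precipitation begins when Q = Ksp.
AgSCN(s) ⇌ Ag⁺(aq) + SCN⁻(aq)
Ksp = [Ag⁺][SCN⁻] = [SCN⁻](0.148)
[SCN⁻] = 2.33×10⁻¹² / (0.148) = 1.57×10⁻¹¹
[SCN⁻] = 1.57×10⁻¹¹ mol/L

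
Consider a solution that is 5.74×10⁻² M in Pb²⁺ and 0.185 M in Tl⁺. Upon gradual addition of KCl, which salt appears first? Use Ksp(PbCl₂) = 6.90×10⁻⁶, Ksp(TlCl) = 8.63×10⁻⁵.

TlCl

Each salt precipitates once Q = Ksp for that salt.
For PbCl₂: [Cl⁻] = (Ksp/[Pb²⁺])^(1/2) = 1.10×10⁻² M
For TlCl: [Cl⁻] = (Ksp/[Tl⁺]) = 4.66×10⁻⁴ M
TlCl requires the lower [Cl⁻], so it precipitates first.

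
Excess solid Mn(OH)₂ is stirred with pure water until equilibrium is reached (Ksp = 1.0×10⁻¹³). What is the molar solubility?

2.9×10⁻⁵ M

Mn(OH)₂(s) ⇌ Mn²⁺(aq) + 2 OH⁻(aq)
Call the molar solubility s, so that [Mn²⁺] = s and [OH⁻] = 2s.
Ksp = [Mn²⁺][OH⁻]^2 = s · (2s)^2 = 4s^3
4s^3 = 1.0×10⁻¹³  ⇒  s^3 = 2.5×10⁻¹⁴
s = 2.9×10⁻⁵ mol L⁻¹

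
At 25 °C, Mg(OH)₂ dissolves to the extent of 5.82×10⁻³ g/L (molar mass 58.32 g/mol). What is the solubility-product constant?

Ksp = 3.98×10⁻¹²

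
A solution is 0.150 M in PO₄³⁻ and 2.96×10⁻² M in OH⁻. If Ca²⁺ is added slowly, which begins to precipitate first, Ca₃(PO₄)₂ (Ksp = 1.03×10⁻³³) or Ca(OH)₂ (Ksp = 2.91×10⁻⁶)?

Ca₃(PO₄)₂

A salt starts to precipitate once the ion product Q reaches its Ksp.
For Ca₃(PO₄)₂: [Ca²⁺] = (Ksp/[PO₄³⁻]^2)^(1/3) = 3.58×10⁻¹¹ M
For Ca(OH)₂: [Ca²⁺] = (Ksp/[OH⁻]^2) = 3.32×10⁻³ M
Since Ca₃(PO₄)₂ needs less Ca²⁺ to reach saturation, it precipitates first.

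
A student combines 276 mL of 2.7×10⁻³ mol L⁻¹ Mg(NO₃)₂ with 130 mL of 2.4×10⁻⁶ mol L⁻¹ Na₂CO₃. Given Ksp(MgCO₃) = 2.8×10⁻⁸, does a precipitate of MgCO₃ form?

No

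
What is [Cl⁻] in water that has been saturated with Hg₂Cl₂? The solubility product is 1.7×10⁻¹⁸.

Hg₂Cl₂(s) ⇌ Hg₂²⁺(aq) + 2 Cl⁻(aq)
With molar solubility s: [Hg₂²⁺] = s, [Cl⁻] = 2s.
Ksp = [Hg₂²⁺][Cl⁻]^2 = s · (2s)^2 = 4s^3 = 1.7×10⁻¹⁸
s = 7.5×10⁻⁷ mol L⁻¹
[Cl⁻] = 2s = 1.5×10⁻⁶ mol L⁻¹

1.5×10⁻⁶ M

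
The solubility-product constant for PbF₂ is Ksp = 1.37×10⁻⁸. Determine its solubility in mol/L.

PbF₂(s) ⇌ Pb²⁺(aq) + 2 F⁻(aq)
Let s be the molar solubility. Then [Pb²⁺] = s and [F⁻] = 2s.
Ksp = [Pb²⁺][F⁻]^2 = s · (2s)^2 = 4s^3
4s^3 = 1.37×10⁻⁸  ⇒  s^3 = 3.43×10⁻⁹
Taking the 3rd root, s = 1.51×10⁻³ mol L⁻¹.

1.51×10⁻³ M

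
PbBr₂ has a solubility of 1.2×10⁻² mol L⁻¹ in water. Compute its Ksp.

Ksp = 6.9×10⁻⁶

PbBr₂(s) ⇌ Pb²⁺(aq) + 2 Br⁻(aq)
Let s be the molar solubility. Then [Pb²⁺] = s and [Br⁻] = 2s.
Ksp = [Pb²⁺][Br⁻]^2 = s · (2s)^2 = 4s^3
Ksp = 4 × (1.2×10⁻²)^3 = 6.9×10⁻⁶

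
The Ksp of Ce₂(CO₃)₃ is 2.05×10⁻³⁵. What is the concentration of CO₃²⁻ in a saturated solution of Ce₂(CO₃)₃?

1.36×10⁻⁷ M

Ce₂(CO₃)₃(s) ⇌ 2 Ce³⁺(aq) + 3 CO₃²⁻(aq)
With molar solubility s: [Ce³⁺] = 2s, [CO₃²⁻] = 3s.
Ksp = [Ce³⁺]^2[CO₃²⁻]^3 = (2s)^2 · (3s)^3 = 108s^5 = 2.05×10⁻³⁵
s = 4.53×10⁻⁸ M
[CO₃²⁻] = 3s = 1.36×10⁻⁷ M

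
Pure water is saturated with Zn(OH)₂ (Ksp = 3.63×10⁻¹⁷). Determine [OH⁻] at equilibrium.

Zn(OH)₂(s) ⇌ Zn²⁺(aq) + 2 OH⁻(aq)
Let s be the molar solubility. Then [Zn²⁺] = s and [OH⁻] = 2s.
Ksp = [Zn²⁺][OH⁻]^2 = s · (2s)^2 = 4s^3 = 3.63×10⁻¹⁷
s = 2.09×10⁻⁶ mol L⁻¹
[OH⁻] = 2s = 4.17×10⁻⁶ mol L⁻¹

4.17×10⁻⁶ M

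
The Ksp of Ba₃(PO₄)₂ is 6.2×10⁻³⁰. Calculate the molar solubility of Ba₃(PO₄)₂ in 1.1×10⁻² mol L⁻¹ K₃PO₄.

1.2×10⁻⁹ M

Ba₃(PO₄)₂(s) ⇌ 3 Ba²⁺(aq) + 2 PO₄³⁻(aq)
PO₄³⁻ is already present at 1.1×10⁻² mol L⁻¹. If s mol/L of Ba₃(PO₄)₂ dissolves, [Ba²⁺] = 3s while [PO₄³⁻] ≈ 1.1×10⁻² mol L⁻¹.
Ksp = [Ba²⁺]^3[PO₄³⁻]^2 = (3s)^3(1.1×10⁻²)^2
(3s)^3 = 6.2×10⁻³⁰ / (1.1×10⁻²)^2 = 5.1×10⁻²⁶
s = 1.2×10⁻⁹ mol L⁻¹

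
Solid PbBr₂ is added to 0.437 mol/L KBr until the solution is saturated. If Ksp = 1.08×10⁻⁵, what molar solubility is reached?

5.66×10⁻⁵ M

PbBr₂(s) ⇌ Pb²⁺(aq) + 2 Br⁻(aq)
With Br⁻ already at 0.437 mol/L and s small, take [Br⁻] ≈ 0.437 mol/L and [Pb²⁺] = s.
Ksp = [Pb²⁺][Br⁻]^2 = s(0.437)^2
s = 1.08×10⁻⁵ / (0.437)^2 = 5.66×10⁻⁵
s = 5.66×10⁻⁵ mol/L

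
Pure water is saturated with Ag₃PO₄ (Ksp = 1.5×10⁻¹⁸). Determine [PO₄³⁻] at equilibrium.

1.5×10⁻⁵ M

Ag₃PO₄(s) ⇌ 3 Ag⁺(aq) + PO₄³⁻(aq)
Let s be the molar solubility. Then [Ag⁺] = 3s and [PO₄³⁻] = s.
Ksp = [Ag⁺]^3[PO₄³⁻] = (3s)^3 · s = 27s^4 = 1.5×10⁻¹⁸
s = 1.5×10⁻⁵ mol L⁻¹
[PO₄³⁻] = s = 1.5×10⁻⁵ mol L⁻¹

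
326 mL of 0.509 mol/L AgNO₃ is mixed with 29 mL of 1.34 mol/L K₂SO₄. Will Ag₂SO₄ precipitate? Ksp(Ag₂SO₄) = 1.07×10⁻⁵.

Yes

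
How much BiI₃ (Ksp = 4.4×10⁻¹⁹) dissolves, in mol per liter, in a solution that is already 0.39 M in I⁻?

7.4×10⁻¹⁸ M

BiI₃(s) ⇌ Bi³⁺(aq) + 3 I⁻(aq)
I⁻ is already present at 0.39 M. If s mol/L of BiI₃ dissolves, [Bi³⁺] = s while [I⁻] ≈ 0.39 M.
Ksp = [Bi³⁺][I⁻]^3 = s(0.39)^3
s = 4.4×10⁻¹⁹ / (0.39)^3 = 7.4×10⁻¹⁸
s = 7.4×10⁻¹⁸ M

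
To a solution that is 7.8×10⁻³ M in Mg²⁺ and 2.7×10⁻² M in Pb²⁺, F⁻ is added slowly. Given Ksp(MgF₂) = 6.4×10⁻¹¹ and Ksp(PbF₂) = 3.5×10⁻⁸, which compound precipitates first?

MgF₂

A salt starts to precipitate once the ion product Q reaches its Ksp.
For MgF₂: [F⁻] = (Ksp/[Mg²⁺])^(1/2) = 9.1×10⁻⁵ M
For PbF₂: [F⁻] = (Ksp/[Pb²⁺])^(1/2) = 1.1×10⁻³ M
MgF₂ requires the lower [F⁻], so it precipitates first.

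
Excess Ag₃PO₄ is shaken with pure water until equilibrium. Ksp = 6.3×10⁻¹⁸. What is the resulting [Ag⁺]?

Ag₃PO₄(s) ⇌ 3 Ag⁺(aq) + PO₄³⁻(aq)
Call the molar solubility s, so that [Ag⁺] = 3s and [PO₄³⁻] = s.
Ksp = [Ag⁺]^3[PO₄³⁻] = (3s)^3 · s = 27s^4 = 6.3×10⁻¹⁸
s = 2.2×10⁻⁵ M
[Ag⁺] = 3s = 6.6×10⁻⁵ M

6.6×10⁻⁵ M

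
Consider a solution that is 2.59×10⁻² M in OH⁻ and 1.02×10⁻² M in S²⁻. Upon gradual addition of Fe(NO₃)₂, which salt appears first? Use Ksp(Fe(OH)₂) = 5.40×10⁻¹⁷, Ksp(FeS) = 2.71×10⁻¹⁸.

FeS

Precipitation of each salt begins when its ion product equals Ksp.
For Fe(OH)₂: [Fe²⁺] = (Ksp/[OH⁻]^2) = 8.05×10⁻¹⁴ M
For FeS: [Fe²⁺] = (Ksp/[S²⁻]) = 2.66×10⁻¹⁶ M
The smaller threshold [Fe²⁺] is reached first, so FeS precipitates first.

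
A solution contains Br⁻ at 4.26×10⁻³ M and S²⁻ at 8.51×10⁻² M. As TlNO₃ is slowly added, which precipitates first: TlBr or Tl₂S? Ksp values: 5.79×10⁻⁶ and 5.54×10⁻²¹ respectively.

The threshold for precipitation is Q = Ksp.
For TlBr: [Tl⁺] = (Ksp/[Br⁻]) = 1.36×10⁻³ M
For Tl₂S: [Tl⁺] = (Ksp/[S²⁻])^(1/2) = 2.55×10⁻¹⁰ M
Tl₂S requires the lower [Tl⁺], so it precipitates first.

Tl₂S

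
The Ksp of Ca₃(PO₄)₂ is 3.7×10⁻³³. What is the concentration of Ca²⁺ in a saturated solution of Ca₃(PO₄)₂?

Ca₃(PO₄)₂(s) ⇌ 3 Ca²⁺(aq) + 2 PO₄³⁻(aq)
Call the molar solubility s, so that [Ca²⁺] = 3s and [PO₄³⁻] = 2s.
Ksp = [Ca²⁺]^3[PO₄³⁻]^2 = (3s)^3 · (2s)^2 = 108s^5 = 3.7×10⁻³³
s = 1.3×10⁻⁷ mol/L
[Ca²⁺] = 3s = 3.8×10⁻⁷ mol/L

3.8×10⁻⁷ M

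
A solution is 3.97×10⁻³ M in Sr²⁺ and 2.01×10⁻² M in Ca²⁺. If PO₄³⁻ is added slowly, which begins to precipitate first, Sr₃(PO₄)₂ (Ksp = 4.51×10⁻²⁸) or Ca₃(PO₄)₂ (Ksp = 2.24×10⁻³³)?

Precipitation of each salt begins when its ion product equals Ksp.
For Sr₃(PO₄)₂: [PO₄³⁻] = (Ksp/[Sr²⁺]^3)^(1/2) = 8.49×10⁻¹¹ M
For Ca₃(PO₄)₂: [PO₄³⁻] = (Ksp/[Ca²⁺]^3)^(1/2) = 1.66×10⁻¹⁴ M
Since Ca₃(PO₄)₂ needs less PO₄³⁻ to reach saturation, it precipitates first.

Ca₃(PO₄)₂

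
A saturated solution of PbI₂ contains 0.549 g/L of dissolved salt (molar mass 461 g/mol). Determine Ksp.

Ksp = 6.76×10⁻⁹

s = (0.549 g L⁻¹)/(461 g mol⁻¹) = 1.1909×10⁻³ M
PbI₂(s) ⇌ Pb²⁺(aq) + 2 I⁻(aq)
With molar solubility s: [Pb²⁺] = s, [I⁻] = 2s.
Ksp = [Pb²⁺][I⁻]^2 = s · (2s)^2 = 4s^3
Ksp = 4 × (1.1909×10⁻³)^3 = 6.76×10⁻⁹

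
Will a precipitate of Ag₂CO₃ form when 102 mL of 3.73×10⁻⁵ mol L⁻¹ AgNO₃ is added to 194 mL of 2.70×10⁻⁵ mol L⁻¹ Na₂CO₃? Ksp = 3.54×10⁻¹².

No

Total volume after mixing = 102 + 194 = 296 mL.
[Ag⁺] = (3.73×10⁻⁵)(102)/296 = 1.29×10⁻⁵ mol L⁻¹
[CO₃²⁻] = (2.70×10⁻⁵)(194)/296 = 1.77×10⁻⁵ mol L⁻¹
Q = [Ag⁺]^2[CO₃²⁻] = 2.92×10⁻¹⁵
Q < Ksp (2.92×10⁻¹⁵ vs 3.54×10⁻¹²); the solution remains unsaturated and no precipitate forms.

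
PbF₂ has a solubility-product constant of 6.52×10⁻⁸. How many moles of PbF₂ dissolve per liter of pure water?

2.54×10⁻³ M

PbF₂(s) ⇌ Pb²⁺(aq) + 2 F⁻(aq)
With molar solubility s: [Pb²⁺] = s, [F⁻] = 2s.
Ksp = [Pb²⁺][F⁻]^2 = s · (2s)^2 = 4s^3
4s^3 = 6.52×10⁻⁸  ⇒  s^3 = 1.63×10⁻⁸
Taking the 3rd root, s = 2.54×10⁻³ mol L⁻¹.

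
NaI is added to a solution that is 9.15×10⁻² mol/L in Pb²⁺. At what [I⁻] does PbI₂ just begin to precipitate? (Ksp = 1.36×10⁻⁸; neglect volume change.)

3.86×10⁻⁴ M

The threshold for precipitation is Q = Ksp.
PbI₂(s) ⇌ Pb²⁺(aq) + 2 I⁻(aq)
Ksp = [Pb²⁺][I⁻]^2 = [I⁻]^2(9.15×10⁻²)
[I⁻]^2 = 1.36×10⁻⁸ / (9.15×10⁻²) = 1.49×10⁻⁷
[I⁻] = 3.86×10⁻⁴ mol/L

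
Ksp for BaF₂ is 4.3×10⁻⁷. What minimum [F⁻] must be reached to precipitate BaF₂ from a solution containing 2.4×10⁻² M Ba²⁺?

4.2×10⁻³ M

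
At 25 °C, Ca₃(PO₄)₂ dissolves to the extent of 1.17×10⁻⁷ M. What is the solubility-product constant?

Ca₃(PO₄)₂(s) ⇌ 3 Ca²⁺(aq) + 2 PO₄³⁻(aq)
For each mole of Ca₃(PO₄)₂ that dissolves per liter, [Ca²⁺] = 3s and [PO₄³⁻] = 2s; let s denote this solubility.
Ksp = [Ca²⁺]^3[PO₄³⁻]^2 = (3s)^3 · (2s)^2 = 108s^5
Ksp = 108 × (1.17×10⁻⁷)^5 = 2.37×10⁻³³

Ksp = 2.37×10⁻³³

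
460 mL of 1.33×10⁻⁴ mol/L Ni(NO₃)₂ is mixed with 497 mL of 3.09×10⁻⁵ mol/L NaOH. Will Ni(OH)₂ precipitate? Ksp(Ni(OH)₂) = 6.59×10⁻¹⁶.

Yes

After mixing, V = 460 mL + 497 mL = 957 mL.
[Ni²⁺] = (1.33×10⁻⁴)(460)/957 = 6.39×10⁻⁵ mol/L
[OH⁻] = (3.09×10⁻⁵)(497)/957 = 1.60×10⁻⁵ mol/L
Q = [Ni²⁺][OH⁻]^2 = 1.65×10⁻¹⁴
Q = 1.65×10⁻¹⁴ > Ksp = 6.59×10⁻¹⁶, so the solution is supersaturated and Ni(OH)₂ precipitates.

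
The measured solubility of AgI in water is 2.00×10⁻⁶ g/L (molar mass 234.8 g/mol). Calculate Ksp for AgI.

s = (2.00×10⁻⁶ g L⁻¹)/(234.8 g mol⁻¹) = 8.5179×10⁻⁹ M
AgI(s) ⇌ Ag⁺(aq) + I⁻(aq)
For each mole of AgI that dissolves per liter, [Ag⁺] = s and [I⁻] = s; let s denote this solubility.
Ksp = [Ag⁺][I⁻] = s · s = s^2
Ksp = (8.5179×10⁻⁹)^2 = 7.26×10⁻¹⁷

Ksp = 7.26×10⁻¹⁷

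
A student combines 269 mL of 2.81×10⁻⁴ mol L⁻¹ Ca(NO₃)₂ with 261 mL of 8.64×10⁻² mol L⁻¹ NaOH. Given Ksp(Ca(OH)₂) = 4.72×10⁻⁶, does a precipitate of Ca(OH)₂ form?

No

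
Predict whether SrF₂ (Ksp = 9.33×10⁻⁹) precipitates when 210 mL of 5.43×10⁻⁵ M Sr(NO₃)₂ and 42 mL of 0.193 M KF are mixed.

Total volume after mixing = 210 + 42 = 252 mL.
[Sr²⁺] = (5.43×10⁻⁵)(210)/252 = 4.53×10⁻⁵ M
[F⁻] = (0.193)(42)/252 = 3.22×10⁻² M
Q = [Sr²⁺][F⁻]^2 = 4.68×10⁻⁸
Since Q (4.68×10⁻⁸) exceeds Ksp (9.33×10⁻⁹), SrF₂ will precipitate.

Yes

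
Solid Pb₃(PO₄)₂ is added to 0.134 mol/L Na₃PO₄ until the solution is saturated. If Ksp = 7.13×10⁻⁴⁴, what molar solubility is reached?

Pb₃(PO₄)₂(s) ⇌ 3 Pb²⁺(aq) + 2 PO₄³⁻(aq)
The solution already contains PO₄³⁻ at 0.134 mol/L. Let s be the molar solubility of Pb₃(PO₄)₂.
[PO₄³⁻] ≈ 0.134 mol/L (common ion dominates); [Pb²⁺] = 3s.
Ksp = [Pb²⁺]^3[PO₄³⁻]^2 = (3s)^3(0.134)^2
(3s)^3 = 7.13×10⁻⁴⁴ / (0.134)^2 = 3.97×10⁻⁴²
s = 5.28×10⁻¹⁵ mol/L

5.28×10⁻¹⁵ M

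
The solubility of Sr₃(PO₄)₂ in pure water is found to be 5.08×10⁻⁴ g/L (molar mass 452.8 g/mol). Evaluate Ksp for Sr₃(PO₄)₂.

Molar solubility s = (5.08×10⁻⁴ g/L) / (452.8 g/mol) = 1.1219×10⁻⁶ mol/L
Sr₃(PO₄)₂(s) ⇌ 3 Sr²⁺(aq) + 2 PO₄³⁻(aq)
Call the molar solubility s, so that [Sr²⁺] = 3s and [PO₄³⁻] = 2s.
Ksp = [Sr²⁺]^3[PO₄³⁻]^2 = (3s)^3 · (2s)^2 = 108s^5
Ksp = 108 × (1.1219×10⁻⁶)^5 = 1.92×10⁻²⁸

Ksp = 1.92×10⁻²⁸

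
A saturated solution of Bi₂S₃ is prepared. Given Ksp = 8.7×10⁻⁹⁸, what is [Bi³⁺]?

3.0×10⁻²⁰ M

Bi₂S₃(s) ⇌ 2 Bi³⁺(aq) + 3 S²⁻(aq)
Call the molar solubility s, so that [Bi³⁺] = 2s and [S²⁻] = 3s.
Ksp = [Bi³⁺]^2[S²⁻]^3 = (2s)^2 · (3s)^3 = 108s^5 = 8.7×10⁻⁹⁸
s = 1.5×10⁻²⁰ M
[Bi³⁺] = 2s = 3.0×10⁻²⁰ M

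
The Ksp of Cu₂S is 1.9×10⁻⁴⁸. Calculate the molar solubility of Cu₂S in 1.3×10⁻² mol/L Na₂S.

Cu₂S(s) ⇌ 2 Cu⁺(aq) + S²⁻(aq)
S²⁻ is already present at 1.3×10⁻² mol/L. If s mol/L of Cu₂S dissolves, [Cu⁺] = 2s while [S²⁻] ≈ 1.3×10⁻² mol/L.
Ksp = [Cu⁺]^2[S²⁻] = (2s)^2(1.3×10⁻²)
(2s)^2 = 1.9×10⁻⁴⁸ / (1.3×10⁻²) = 1.5×10⁻⁴⁶
s = 6.0×10⁻²⁴ mol/L

6.0×10⁻²⁴ M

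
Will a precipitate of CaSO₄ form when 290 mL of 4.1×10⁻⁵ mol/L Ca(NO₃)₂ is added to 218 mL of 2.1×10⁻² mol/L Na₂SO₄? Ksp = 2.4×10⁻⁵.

The combined volume is 508 mL.
[Ca²⁺] = (4.1×10⁻⁵)(290)/508 = 2.3×10⁻⁵ mol/L
[SO₄²⁻] = (2.1×10⁻²)(218)/508 = 9.0×10⁻³ mol/L
Q = [Ca²⁺][SO₄²⁻] = 2.1×10⁻⁷
Q < Ksp (2.1×10⁻⁷ vs 2.4×10⁻⁵); the solution remains unsaturated and no precipitate forms.

No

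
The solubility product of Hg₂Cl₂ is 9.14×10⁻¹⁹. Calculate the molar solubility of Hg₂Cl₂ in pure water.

6.11×10⁻⁷ M

Hg₂Cl₂(s) ⇌ Hg₂²⁺(aq) + 2 Cl⁻(aq)
With molar solubility s: [Hg₂²⁺] = s, [Cl⁻] = 2s.
Ksp = [Hg₂²⁺][Cl⁻]^2 = s · (2s)^2 = 4s^3
4s^3 = 9.14×10⁻¹⁹  ⇒  s^3 = 2.29×10⁻¹⁹
Taking the 3rd root, s = 6.11×10⁻⁷ M.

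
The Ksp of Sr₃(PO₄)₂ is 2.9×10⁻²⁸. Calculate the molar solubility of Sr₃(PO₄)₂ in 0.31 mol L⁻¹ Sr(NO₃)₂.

Sr₃(PO₄)₂(s) ⇌ 3 Sr²⁺(aq) + 2 PO₄³⁻(aq)
The solution already contains Sr²⁺ at 0.31 mol L⁻¹. Let s be the molar solubility of Sr₃(PO₄)₂.
[Sr²⁺] ≈ 0.31 mol L⁻¹ (common ion dominates); [PO₄³⁻] = 2s.
Ksp = [Sr²⁺]^3[PO₄³⁻]^2 = (0.31)^3(2s)^2
(2s)^2 = 2.9×10⁻²⁸ / (0.31)^3 = 9.7×10⁻²⁷
s = 4.9×10⁻¹⁴ mol L⁻¹

4.9×10⁻¹⁴ M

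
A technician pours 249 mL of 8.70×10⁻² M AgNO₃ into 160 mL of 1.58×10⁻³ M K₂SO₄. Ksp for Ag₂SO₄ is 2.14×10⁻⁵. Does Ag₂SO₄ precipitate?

No

The combined volume is 409 mL.
[Ag⁺] = (8.70×10⁻²)(249)/409 = 5.30×10⁻² M
[SO₄²⁻] = (1.58×10⁻³)(160)/409 = 6.18×10⁻⁴ M
Q = [Ag⁺]^2[SO₄²⁻] = 1.73×10⁻⁶
Q < Ksp (1.73×10⁻⁶ vs 2.14×10⁻⁵); the solution remains unsaturated and no precipitate forms.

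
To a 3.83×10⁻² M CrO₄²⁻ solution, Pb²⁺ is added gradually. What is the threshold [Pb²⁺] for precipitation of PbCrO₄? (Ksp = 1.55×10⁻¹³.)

The threshold for precipitation is Q = Ksp.
PbCrO₄(s) ⇌ Pb²⁺(aq) + CrO₄²⁻(aq)
Ksp = [Pb²⁺][CrO₄²⁻] = [Pb²⁺](3.83×10⁻²)
[Pb²⁺] = 1.55×10⁻¹³ / (3.83×10⁻²) = 4.05×10⁻¹²
[Pb²⁺] = 4.05×10⁻¹² M

4.05×10⁻¹² M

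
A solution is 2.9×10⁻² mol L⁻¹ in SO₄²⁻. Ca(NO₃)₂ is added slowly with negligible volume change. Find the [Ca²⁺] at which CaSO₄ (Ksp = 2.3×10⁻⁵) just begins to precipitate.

Precipitation begins when Q = Ksp.
CaSO₄(s) ⇌ Ca²⁺(aq) + SO₄²⁻(aq)
Ksp = [Ca²⁺][SO₄²⁻] = [Ca²⁺](2.9×10⁻²)
[Ca²⁺] = 2.3×10⁻⁵ / (2.9×10⁻²) = 7.9×10⁻⁴
[Ca²⁺] = 7.9×10⁻⁴ mol L⁻¹

7.9×10⁻⁴ M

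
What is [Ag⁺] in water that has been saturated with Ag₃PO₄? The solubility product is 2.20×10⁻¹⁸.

5.07×10⁻⁵ M

Ag₃PO₄(s) ⇌ 3 Ag⁺(aq) + PO₄³⁻(aq)
For each mole of Ag₃PO₄ that dissolves per liter, [Ag⁺] = 3s and [PO₄³⁻] = s; let s denote this solubility.
Ksp = [Ag⁺]^3[PO₄³⁻] = (3s)^3 · s = 27s^4 = 2.20×10⁻¹⁸
s = 1.69×10⁻⁵ mol/L
[Ag⁺] = 3s = 5.07×10⁻⁵ mol/L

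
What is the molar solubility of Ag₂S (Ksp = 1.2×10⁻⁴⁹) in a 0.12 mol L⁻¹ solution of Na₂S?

Ag₂S(s) ⇌ 2 Ag⁺(aq) + S²⁻(aq)
With S²⁻ already at 0.12 mol L⁻¹ and s small, take [S²⁻] ≈ 0.12 mol L⁻¹ and [Ag⁺] = 2s.
Ksp = [Ag⁺]^2[S²⁻] = (2s)^2(0.12)
(2s)^2 = 1.2×10⁻⁴⁹ / (0.12) = 1.0×10⁻⁴⁸
s = 5.0×10⁻²⁵ mol L⁻¹

5.0×10⁻²⁵ M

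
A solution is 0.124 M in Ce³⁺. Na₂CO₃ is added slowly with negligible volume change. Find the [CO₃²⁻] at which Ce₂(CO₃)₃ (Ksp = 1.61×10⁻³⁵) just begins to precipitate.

1.02×10⁻¹¹ M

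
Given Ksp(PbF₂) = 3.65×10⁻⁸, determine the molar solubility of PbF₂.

2.09×10⁻³ M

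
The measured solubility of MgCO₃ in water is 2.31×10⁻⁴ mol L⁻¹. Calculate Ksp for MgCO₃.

Ksp = 5.34×10⁻⁸

MgCO₃(s) ⇌ Mg²⁺(aq) + CO₃²⁻(aq)
Let s be the molar solubility. Then [Mg²⁺] = s and [CO₃²⁻] = s.
Ksp = [Mg²⁺][CO₃²⁻] = s · s = s^2
Ksp = (2.31×10⁻⁴)^2 = 5.34×10⁻⁸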